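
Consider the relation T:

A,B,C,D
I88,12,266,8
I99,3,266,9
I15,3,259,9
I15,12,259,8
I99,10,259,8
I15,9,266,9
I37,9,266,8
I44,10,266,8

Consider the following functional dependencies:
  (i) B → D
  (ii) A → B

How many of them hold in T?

0

(i) B → D: B=9: 2 rows → D takes values {9, 8} — violation — fails.
(ii) A → B: A=I99: 2 rows → B takes values {3, 10} — violation; A=I15: 3 rows → B takes values {3, 12, 9} — violation — fails.
None of the 2 dependencies hold.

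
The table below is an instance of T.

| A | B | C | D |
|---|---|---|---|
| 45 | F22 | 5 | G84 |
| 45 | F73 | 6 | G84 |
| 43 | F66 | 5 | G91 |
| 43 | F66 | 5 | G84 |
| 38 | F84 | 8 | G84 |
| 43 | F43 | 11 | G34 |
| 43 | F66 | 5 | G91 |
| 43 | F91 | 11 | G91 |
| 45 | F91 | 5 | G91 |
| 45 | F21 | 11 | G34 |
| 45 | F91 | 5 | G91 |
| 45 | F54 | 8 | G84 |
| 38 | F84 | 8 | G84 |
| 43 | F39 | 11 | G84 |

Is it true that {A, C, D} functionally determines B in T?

Yes

(A=45, C=5, D=G84): 1 row → B = F22 ✓
(A=45, C=6, D=G84): 1 row → B = F73 ✓
(A=43, C=5, D=G91): 2 rows → B = F66, F66 ✓
(A=43, C=5, D=G84): 1 row → B = F66 ✓
(A=38, C=8, D=G84): 2 rows → B = F84, F84 ✓
(A=43, C=11, D=G34): 1 row → B = F43 ✓
(A=43, C=11, D=G91): 1 row → B = F91 ✓
(A=45, C=5, D=G91): 2 rows → B = F91, F91 ✓
(A=45, C=11, D=G34): 1 row → B = F21 ✓
(A=45, C=8, D=G84): 1 row → B = F54 ✓
(A=43, C=11, D=G84): 1 row → B = F39 ✓
Every {A, C, D} value is associated with a single B value, so {A, C, D} → B holds.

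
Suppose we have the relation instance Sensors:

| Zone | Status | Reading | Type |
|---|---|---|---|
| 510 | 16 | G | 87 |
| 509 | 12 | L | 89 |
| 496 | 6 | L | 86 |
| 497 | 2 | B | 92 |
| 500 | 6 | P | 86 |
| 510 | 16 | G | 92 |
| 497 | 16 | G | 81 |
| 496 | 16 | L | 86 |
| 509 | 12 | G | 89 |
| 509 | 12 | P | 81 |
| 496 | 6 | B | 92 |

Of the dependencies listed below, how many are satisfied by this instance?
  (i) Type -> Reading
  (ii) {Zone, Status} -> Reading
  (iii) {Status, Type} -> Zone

0

(i) Type -> Reading: Type=89: 2 rows → Reading takes values {L, G} — violation; Type=86: 3 rows → Reading takes values {L, P} — violation; Type=92: 3 rows → Reading takes values {B, G} — violation; Type=81: 2 rows → Reading takes values {G, P} — violation — fails.
(ii) {Zone, Status} -> Reading: (Zone=509, Status=12): 3 rows → Reading takes values {L, G, P} — violation; (Zone=496, Status=6): 2 rows → Reading takes values {L, B} — violation — fails.
(iii) {Status, Type} -> Zone: (Status=6, Type=86): 2 rows → Zone takes values {496, 500} — violation — fails.
None of the 3 dependencies hold.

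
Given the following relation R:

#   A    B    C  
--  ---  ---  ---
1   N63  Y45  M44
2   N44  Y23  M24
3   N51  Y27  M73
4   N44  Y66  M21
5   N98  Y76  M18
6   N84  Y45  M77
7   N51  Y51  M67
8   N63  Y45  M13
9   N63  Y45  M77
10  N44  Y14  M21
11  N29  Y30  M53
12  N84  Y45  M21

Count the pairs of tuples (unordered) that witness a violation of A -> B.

4

A=N63: all 3 rows agree on B — 0 pairs.
A=N44: violating pairs (2,4), (2,10), (4,10) — 3 pairs.
A=N51: violating pairs (3,7) — 1 pair.
A=N84: all 2 rows agree on B — 0 pairs.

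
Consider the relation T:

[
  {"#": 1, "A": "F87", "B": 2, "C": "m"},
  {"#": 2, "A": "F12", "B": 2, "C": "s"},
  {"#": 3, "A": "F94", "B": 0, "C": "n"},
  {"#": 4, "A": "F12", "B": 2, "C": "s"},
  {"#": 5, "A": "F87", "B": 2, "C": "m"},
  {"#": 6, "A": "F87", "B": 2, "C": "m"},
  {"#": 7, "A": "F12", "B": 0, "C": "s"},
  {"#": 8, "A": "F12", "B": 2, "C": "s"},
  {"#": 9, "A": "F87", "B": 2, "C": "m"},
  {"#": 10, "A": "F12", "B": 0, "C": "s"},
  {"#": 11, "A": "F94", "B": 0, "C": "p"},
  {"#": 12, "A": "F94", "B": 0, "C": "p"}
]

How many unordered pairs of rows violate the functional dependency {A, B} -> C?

2

(A=F87, B=2): all 4 rows agree on C — 0 pairs.
(A=F12, B=2): all 3 rows agree on C — 0 pairs.
(A=F94, B=0): violating pairs (3,11), (3,12) — 2 pairs.
(A=F12, B=0): all 2 rows agree on C — 0 pairs.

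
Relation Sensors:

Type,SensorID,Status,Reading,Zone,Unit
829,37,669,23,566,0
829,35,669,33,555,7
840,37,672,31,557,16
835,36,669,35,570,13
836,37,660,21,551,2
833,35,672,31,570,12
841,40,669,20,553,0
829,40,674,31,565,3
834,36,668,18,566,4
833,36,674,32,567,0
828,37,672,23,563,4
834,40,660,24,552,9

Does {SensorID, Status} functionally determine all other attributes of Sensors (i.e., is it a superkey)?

No

Two distinct rows share (SensorID=37, Status=672), so {SensorID, Status} does not determine every attribute — not a superkey.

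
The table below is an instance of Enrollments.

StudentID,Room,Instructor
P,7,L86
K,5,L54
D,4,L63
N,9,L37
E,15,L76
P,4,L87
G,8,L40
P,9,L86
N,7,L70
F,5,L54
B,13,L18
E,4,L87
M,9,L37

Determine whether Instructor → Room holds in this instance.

No

Instructor=L86: 2 rows → Room takes values {7, 9} — violation
Instructor=L54: 2 rows → Room = 5, 5 ✓
Instructor=L63: 1 row → Room = 4 ✓
Instructor=L37: 2 rows → Room = 9, 9 ✓
Instructor=L76: 1 row → Room = 15 ✓
Instructor=L87: 2 rows → Room = 4, 4 ✓
Instructor=L40: 1 row → Room = 8 ✓
Instructor=L70: 1 row → Room = 7 ✓
Instructor=L18: 1 row → Room = 13 ✓
Two rows agree on Instructor but differ on Room, so Instructor → Room does not hold.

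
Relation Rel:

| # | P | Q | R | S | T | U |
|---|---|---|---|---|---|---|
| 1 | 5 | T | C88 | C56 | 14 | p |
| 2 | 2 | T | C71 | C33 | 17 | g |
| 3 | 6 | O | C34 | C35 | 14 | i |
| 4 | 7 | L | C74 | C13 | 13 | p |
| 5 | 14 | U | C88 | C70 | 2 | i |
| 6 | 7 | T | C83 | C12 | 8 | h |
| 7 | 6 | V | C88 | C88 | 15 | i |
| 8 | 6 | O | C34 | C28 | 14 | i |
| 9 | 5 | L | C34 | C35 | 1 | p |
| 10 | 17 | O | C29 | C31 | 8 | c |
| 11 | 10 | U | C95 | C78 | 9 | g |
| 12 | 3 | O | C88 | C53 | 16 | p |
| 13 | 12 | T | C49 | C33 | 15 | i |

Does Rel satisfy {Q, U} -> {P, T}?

(Q=T, U=p): row 1 → {P,T} = (5, 14) ✓
(Q=T, U=g): row 2 → {P,T} = (2, 17) ✓
(Q=O, U=i): rows 3, 8 → {P,T} = (6, 14), (6, 14) ✓
(Q=L, U=p): rows 4, 9 → {P,T} takes values {(7, 13), (5, 1)} — violation
(Q=U, U=i): row 5 → {P,T} = (14, 2) ✓
(Q=T, U=h): row 6 → {P,T} = (7, 8) ✓
(Q=V, U=i): row 7 → {P,T} = (6, 15) ✓
(Q=O, U=c): row 10 → {P,T} = (17, 8) ✓
(Q=U, U=g): row 11 → {P,T} = (10, 9) ✓
(Q=O, U=p): row 12 → {P,T} = (3, 16) ✓
(Q=T, U=i): row 13 → {P,T} = (12, 15) ✓
Two rows agree on {Q, U} but differ on {P, T}, so {Q, U} -> {P, T} does not hold.

No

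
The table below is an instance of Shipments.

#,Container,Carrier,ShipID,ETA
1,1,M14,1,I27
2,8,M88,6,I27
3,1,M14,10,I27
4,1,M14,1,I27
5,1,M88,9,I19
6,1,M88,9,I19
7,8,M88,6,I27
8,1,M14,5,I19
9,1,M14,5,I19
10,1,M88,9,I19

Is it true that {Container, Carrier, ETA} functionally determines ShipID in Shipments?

No

(Container=1, Carrier=M14, ETA=I27): rows 1, 3, 4 → ShipID takes values {1, 10} — violation
(Container=8, Carrier=M88, ETA=I27): rows 2, 7 → ShipID = 6, 6 ✓
(Container=1, Carrier=M88, ETA=I19): rows 5, 6, 10 → ShipID = 9, 9, 9 ✓
(Container=1, Carrier=M14, ETA=I19): rows 8, 9 → ShipID = 5, 5 ✓
Two rows agree on {Container, Carrier, ETA} but differ on ShipID, so {Container, Carrier, ETA} -> ShipID does not hold.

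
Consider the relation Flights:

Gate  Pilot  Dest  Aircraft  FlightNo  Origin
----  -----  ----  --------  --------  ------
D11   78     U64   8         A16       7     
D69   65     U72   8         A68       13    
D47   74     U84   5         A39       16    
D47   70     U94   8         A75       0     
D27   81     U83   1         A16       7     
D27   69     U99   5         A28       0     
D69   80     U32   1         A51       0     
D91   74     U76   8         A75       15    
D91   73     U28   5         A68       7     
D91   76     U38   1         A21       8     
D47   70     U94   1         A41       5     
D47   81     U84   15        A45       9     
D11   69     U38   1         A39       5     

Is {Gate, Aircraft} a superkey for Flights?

Yes

All 13 rows have distinct {Gate, Aircraft} values, so {Gate, Aircraft} → (all attributes) holds and {Gate, Aircraft} is a superkey.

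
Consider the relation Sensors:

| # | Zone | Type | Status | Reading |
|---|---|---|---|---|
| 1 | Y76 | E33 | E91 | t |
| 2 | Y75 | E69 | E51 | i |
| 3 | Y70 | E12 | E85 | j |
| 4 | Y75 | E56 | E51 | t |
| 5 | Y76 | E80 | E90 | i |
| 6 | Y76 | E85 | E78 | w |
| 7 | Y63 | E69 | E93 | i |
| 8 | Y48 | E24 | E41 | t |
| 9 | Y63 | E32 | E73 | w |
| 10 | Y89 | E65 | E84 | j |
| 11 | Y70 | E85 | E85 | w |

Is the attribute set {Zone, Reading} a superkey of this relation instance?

All 11 rows have distinct {Zone, Reading} values, so {Zone, Reading} → (all attributes) holds and {Zone, Reading} is a superkey.

Yes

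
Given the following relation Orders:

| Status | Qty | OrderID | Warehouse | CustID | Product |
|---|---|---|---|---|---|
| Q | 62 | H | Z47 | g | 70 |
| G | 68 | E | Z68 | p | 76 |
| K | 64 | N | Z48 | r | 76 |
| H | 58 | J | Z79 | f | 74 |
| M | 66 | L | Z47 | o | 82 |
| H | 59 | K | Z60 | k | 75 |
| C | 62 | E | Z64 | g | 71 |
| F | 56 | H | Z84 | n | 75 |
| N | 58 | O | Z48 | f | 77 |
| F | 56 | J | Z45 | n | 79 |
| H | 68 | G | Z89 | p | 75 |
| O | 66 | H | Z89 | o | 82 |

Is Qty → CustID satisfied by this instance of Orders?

Qty=62: 2 rows → CustID = g, g ✓
Qty=68: 2 rows → CustID = p, p ✓
Qty=64: 1 row → CustID = r ✓
Qty=58: 2 rows → CustID = f, f ✓
Qty=66: 2 rows → CustID = o, o ✓
Qty=59: 1 row → CustID = k ✓
Qty=56: 2 rows → CustID = n, n ✓
Every Qty value is associated with a single CustID value, so Qty → CustID holds.

Yes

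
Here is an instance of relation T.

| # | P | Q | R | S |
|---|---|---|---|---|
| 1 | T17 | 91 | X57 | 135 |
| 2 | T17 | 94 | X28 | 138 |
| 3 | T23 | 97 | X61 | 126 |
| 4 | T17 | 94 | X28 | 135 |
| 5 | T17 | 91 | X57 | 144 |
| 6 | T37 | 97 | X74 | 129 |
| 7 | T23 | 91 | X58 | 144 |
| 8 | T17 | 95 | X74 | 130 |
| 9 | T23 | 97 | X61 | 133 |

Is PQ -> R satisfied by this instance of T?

(P=T17, Q=91): rows 1, 5 → R = X57, X57 ✓
(P=T17, Q=94): rows 2, 4 → R = X28, X28 ✓
(P=T23, Q=97): rows 3, 9 → R = X61, X61 ✓
(P=T37, Q=97): row 6 → R = X74 ✓
(P=T23, Q=91): row 7 → R = X58 ✓
(P=T17, Q=95): row 8 → R = X74 ✓
Every PQ value is associated with a single R value, so PQ -> R holds.

Yes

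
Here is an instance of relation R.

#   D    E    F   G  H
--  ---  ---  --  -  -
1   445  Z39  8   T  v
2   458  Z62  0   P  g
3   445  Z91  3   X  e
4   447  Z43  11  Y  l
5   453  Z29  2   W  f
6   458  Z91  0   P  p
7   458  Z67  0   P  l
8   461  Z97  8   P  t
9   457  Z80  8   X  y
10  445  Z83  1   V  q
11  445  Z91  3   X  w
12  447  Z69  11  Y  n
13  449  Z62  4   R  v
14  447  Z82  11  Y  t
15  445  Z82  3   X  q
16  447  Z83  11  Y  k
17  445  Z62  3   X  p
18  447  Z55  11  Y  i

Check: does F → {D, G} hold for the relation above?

F=8: rows 1, 8, 9 → {D,G} takes values {(445, T), (461, P), (457, X)} — violation
F=0: rows 2, 6, 7 → {D,G} = (458, P), (458, P), (458, P) ✓
F=3: rows 3, 11, 15, 17 → {D,G} = (445, X), (445, X), (445, X), (445, X) ✓
F=11: rows 4, 12, 14, 16, 18 → {D,G} = (447, Y), (447, Y), (447, Y), (447, Y), (447, Y) ✓
F=2: row 5 → {D,G} = (453, W) ✓
F=1: row 10 → {D,G} = (445, V) ✓
F=4: row 13 → {D,G} = (449, R) ✓
Two rows agree on F but differ on {D, G}, so F → {D, G} does not hold.

No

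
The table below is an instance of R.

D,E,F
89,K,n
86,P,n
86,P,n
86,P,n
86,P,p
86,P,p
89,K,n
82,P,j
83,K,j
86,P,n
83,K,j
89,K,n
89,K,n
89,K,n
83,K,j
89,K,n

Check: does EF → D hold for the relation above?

(E=K, F=n): 6 rows → D = 89, 89, 89, 89, 89, 89 ✓
(E=P, F=n): 4 rows → D = 86, 86, 86, 86 ✓
(E=P, F=p): 2 rows → D = 86, 86 ✓
(E=P, F=j): 1 row → D = 82 ✓
(E=K, F=j): 3 rows → D = 83, 83, 83 ✓
Every EF value is associated with a single D value, so EF → D holds.

Yes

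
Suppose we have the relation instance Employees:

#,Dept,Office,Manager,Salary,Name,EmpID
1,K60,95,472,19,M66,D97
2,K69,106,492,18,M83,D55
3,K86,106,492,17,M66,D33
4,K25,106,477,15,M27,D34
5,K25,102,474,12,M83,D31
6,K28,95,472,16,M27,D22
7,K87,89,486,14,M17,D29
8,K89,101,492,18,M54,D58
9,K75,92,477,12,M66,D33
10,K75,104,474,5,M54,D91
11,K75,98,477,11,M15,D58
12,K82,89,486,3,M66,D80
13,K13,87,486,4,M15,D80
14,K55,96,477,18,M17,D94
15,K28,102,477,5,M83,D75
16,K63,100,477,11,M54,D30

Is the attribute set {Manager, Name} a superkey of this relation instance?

Yes

All 16 rows have distinct {Manager, Name} values, so {Manager, Name} → (all attributes) holds and {Manager, Name} is a superkey.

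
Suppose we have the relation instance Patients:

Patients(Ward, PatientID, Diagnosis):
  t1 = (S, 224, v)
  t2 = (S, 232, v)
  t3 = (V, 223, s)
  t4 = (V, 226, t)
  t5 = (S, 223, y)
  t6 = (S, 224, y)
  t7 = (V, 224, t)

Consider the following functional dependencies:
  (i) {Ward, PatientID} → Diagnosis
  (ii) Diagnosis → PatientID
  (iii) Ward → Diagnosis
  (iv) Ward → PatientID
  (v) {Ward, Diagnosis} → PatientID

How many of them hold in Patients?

(i) {Ward, PatientID} → Diagnosis: (Ward=S, PatientID=224): rows 1, 6 → Diagnosis takes values {v, y} — violation — fails.
(ii) Diagnosis → PatientID: Diagnosis=v: rows 1, 2 → PatientID takes values {224, 232} — violation; Diagnosis=t: rows 4, 7 → PatientID takes values {226, 224} — violation; Diagnosis=y: rows 5, 6 → PatientID takes values {223, 224} — violation — fails.
(iii) Ward → Diagnosis: Ward=S: rows 1, 2, 5, 6 → Diagnosis takes values {v, y} — violation; Ward=V: rows 3, 4, 7 → Diagnosis takes values {s, t} — violation — fails.
(iv) Ward → PatientID: Ward=S: rows 1, 2, 5, 6 → PatientID takes values {224, 232, 223} — violation; Ward=V: rows 3, 4, 7 → PatientID takes values {223, 226, 224} — violation — fails.
(v) {Ward, Diagnosis} → PatientID: (Ward=S, Diagnosis=v): rows 1, 2 → PatientID takes values {224, 232} — violation; (Ward=V, Diagnosis=t): rows 4, 7 → PatientID takes values {226, 224} — violation; (Ward=S, Diagnosis=y): rows 5, 6 → PatientID takes values {223, 224} — violation — fails.
None of the 5 dependencies hold.

0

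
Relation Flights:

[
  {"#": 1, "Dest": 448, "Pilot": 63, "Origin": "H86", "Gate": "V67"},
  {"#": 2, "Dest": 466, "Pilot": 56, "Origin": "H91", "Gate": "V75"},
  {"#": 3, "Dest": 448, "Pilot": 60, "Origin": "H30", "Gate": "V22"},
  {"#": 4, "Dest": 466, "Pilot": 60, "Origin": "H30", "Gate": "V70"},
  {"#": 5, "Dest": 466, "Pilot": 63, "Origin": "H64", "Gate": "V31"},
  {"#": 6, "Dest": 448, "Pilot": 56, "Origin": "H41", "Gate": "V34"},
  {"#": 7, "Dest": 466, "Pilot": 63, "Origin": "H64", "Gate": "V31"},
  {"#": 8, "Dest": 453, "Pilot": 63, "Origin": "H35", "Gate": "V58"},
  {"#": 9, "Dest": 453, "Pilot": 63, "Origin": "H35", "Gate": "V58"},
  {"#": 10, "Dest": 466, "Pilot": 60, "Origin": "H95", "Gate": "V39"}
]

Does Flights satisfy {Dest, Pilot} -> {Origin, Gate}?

(Dest=448, Pilot=63): row 1 → {Origin,Gate} = (H86, V67) ✓
(Dest=466, Pilot=56): row 2 → {Origin,Gate} = (H91, V75) ✓
(Dest=448, Pilot=60): row 3 → {Origin,Gate} = (H30, V22) ✓
(Dest=466, Pilot=60): rows 4, 10 → {Origin,Gate} takes values {(H30, V70), (H95, V39)} — violation
(Dest=466, Pilot=63): rows 5, 7 → {Origin,Gate} = (H64, V31), (H64, V31) ✓
(Dest=448, Pilot=56): row 6 → {Origin,Gate} = (H41, V34) ✓
(Dest=453, Pilot=63): rows 8, 9 → {Origin,Gate} = (H35, V58), (H35, V58) ✓
Two rows agree on {Dest, Pilot} but differ on {Origin, Gate}, so {Dest, Pilot} -> {Origin, Gate} does not hold.

No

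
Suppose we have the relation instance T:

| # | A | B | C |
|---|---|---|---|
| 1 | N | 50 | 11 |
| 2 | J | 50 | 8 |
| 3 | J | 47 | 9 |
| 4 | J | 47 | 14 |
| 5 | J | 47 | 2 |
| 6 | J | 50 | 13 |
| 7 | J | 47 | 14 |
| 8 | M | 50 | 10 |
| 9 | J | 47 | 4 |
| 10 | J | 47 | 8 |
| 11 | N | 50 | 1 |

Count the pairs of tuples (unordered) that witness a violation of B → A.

B=50: violating pairs (1,2), (1,6), (1,8), (2,8), (2,11), (6,8), (6,11), (8,11) — 8 pairs.
B=47: all 6 rows agree on A — 0 pairs.

8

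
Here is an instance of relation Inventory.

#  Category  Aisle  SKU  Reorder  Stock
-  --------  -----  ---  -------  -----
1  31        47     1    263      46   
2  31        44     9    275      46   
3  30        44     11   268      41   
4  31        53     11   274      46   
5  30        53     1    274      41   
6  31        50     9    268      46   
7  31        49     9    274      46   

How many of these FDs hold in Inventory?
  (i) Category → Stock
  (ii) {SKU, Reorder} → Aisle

(i) Category → Stock: every LHS value maps to a single RHS value — holds.
(ii) {SKU, Reorder} → Aisle: every LHS value maps to a single RHS value — holds.
2 of the 2 dependencies hold.

2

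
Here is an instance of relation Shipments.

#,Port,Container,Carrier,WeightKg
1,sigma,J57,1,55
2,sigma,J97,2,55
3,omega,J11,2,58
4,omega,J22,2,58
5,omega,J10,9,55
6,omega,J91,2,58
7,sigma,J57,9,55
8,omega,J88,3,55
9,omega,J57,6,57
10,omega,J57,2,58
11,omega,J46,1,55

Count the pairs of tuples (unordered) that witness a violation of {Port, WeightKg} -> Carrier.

(Port=sigma, WeightKg=55): violating pairs (1,2), (1,7), (2,7) — 3 pairs.
(Port=omega, WeightKg=58): all 4 rows agree on Carrier — 0 pairs.
(Port=omega, WeightKg=55): violating pairs (5,8), (5,11), (8,11) — 3 pairs.

6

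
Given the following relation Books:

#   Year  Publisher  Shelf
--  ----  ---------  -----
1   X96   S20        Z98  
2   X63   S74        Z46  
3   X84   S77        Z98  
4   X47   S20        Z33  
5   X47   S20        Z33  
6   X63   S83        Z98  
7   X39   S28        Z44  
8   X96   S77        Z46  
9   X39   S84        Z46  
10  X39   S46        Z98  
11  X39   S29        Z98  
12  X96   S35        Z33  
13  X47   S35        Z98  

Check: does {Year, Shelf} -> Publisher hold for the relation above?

(Year=X96, Shelf=Z98): row 1 → Publisher = S20 ✓
(Year=X63, Shelf=Z46): row 2 → Publisher = S74 ✓
(Year=X84, Shelf=Z98): row 3 → Publisher = S77 ✓
(Year=X47, Shelf=Z33): rows 4, 5 → Publisher = S20, S20 ✓
(Year=X63, Shelf=Z98): row 6 → Publisher = S83 ✓
(Year=X39, Shelf=Z44): row 7 → Publisher = S28 ✓
(Year=X96, Shelf=Z46): row 8 → Publisher = S77 ✓
(Year=X39, Shelf=Z46): row 9 → Publisher = S84 ✓
(Year=X39, Shelf=Z98): rows 10, 11 → Publisher takes values {S46, S29} — violation
(Year=X96, Shelf=Z33): row 12 → Publisher = S35 ✓
(Year=X47, Shelf=Z98): row 13 → Publisher = S35 ✓
Two rows agree on {Year, Shelf} but differ on Publisher, so {Year, Shelf} -> Publisher does not hold.

No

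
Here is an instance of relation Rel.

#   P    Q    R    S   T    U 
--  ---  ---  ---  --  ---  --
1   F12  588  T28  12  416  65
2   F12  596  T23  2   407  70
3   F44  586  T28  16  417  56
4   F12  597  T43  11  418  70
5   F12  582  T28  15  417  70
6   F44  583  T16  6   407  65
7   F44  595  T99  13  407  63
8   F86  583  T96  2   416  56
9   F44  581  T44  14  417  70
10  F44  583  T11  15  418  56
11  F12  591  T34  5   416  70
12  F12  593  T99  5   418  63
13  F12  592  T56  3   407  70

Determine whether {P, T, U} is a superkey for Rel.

Rows 2 and 13 have the same {P, T, U} value (P=F12, T=407, U=70) but are distinct tuples, so {P, T, U} does not determine every attribute — not a superkey.

No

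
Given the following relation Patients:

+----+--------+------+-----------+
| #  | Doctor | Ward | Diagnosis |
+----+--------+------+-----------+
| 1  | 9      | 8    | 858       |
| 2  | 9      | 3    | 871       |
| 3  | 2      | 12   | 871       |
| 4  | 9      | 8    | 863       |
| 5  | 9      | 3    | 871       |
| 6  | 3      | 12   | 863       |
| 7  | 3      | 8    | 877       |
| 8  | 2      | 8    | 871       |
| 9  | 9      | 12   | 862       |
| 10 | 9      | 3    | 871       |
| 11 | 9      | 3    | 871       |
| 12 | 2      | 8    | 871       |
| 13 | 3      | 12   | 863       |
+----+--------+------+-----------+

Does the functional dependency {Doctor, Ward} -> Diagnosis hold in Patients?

No

(Doctor=9, Ward=8): rows 1, 4 → Diagnosis takes values {858, 863} — violation
(Doctor=9, Ward=3): rows 2, 5, 10, 11 → Diagnosis = 871, 871, 871, 871 ✓
(Doctor=2, Ward=12): row 3 → Diagnosis = 871 ✓
(Doctor=3, Ward=12): rows 6, 13 → Diagnosis = 863, 863 ✓
(Doctor=3, Ward=8): row 7 → Diagnosis = 877 ✓
(Doctor=2, Ward=8): rows 8, 12 → Diagnosis = 871, 871 ✓
(Doctor=9, Ward=12): row 9 → Diagnosis = 862 ✓
Two rows agree on {Doctor, Ward} but differ on Diagnosis, so {Doctor, Ward} -> Diagnosis does not hold.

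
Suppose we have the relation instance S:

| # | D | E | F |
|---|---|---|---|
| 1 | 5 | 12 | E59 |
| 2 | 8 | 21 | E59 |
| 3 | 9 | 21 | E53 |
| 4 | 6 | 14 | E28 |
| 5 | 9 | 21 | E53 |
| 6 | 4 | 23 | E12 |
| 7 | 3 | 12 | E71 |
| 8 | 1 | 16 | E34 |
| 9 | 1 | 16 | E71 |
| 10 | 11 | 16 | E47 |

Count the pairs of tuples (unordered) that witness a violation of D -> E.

D=9: all 2 rows agree on E — 0 pairs.
D=1: all 2 rows agree on E — 0 pairs.

0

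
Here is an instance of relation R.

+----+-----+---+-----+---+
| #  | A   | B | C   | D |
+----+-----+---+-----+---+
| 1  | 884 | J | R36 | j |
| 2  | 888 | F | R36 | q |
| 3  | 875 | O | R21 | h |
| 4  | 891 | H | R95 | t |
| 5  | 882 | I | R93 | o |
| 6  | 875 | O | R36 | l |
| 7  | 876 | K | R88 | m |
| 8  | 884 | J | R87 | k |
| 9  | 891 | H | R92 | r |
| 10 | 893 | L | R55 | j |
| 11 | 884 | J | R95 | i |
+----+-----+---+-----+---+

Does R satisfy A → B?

Yes

A=884: rows 1, 8, 11 → B = J, J, J ✓
A=888: row 2 → B = F ✓
A=875: rows 3, 6 → B = O, O ✓
A=891: rows 4, 9 → B = H, H ✓
A=882: row 5 → B = I ✓
A=876: row 7 → B = K ✓
A=893: row 10 → B = L ✓
Every A value is associated with a single B value, so A → B holds.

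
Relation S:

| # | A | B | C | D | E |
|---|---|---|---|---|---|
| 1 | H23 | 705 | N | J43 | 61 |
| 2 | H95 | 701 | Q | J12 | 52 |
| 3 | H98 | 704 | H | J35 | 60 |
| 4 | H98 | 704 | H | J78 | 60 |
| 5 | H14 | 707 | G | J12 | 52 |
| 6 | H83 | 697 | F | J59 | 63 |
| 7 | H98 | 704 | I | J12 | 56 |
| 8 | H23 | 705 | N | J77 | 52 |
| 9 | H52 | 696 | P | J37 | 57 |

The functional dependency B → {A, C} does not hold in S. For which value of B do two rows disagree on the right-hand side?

704

B=705: rows 1, 8 → {A,C} = (H23, N), (H23, N) ✓
B=701: row 2 → {A,C} = (H95, Q) ✓
B=704: rows 3, 4, 7 → {A,C} takes values {(H98, H), (H98, I)} — violation
B=707: row 5 → {A,C} = (H14, G) ✓
B=697: row 6 → {A,C} = (H83, F) ✓
B=696: row 9 → {A,C} = (H52, P) ✓
The only B value with inconsistent RHS is B=704.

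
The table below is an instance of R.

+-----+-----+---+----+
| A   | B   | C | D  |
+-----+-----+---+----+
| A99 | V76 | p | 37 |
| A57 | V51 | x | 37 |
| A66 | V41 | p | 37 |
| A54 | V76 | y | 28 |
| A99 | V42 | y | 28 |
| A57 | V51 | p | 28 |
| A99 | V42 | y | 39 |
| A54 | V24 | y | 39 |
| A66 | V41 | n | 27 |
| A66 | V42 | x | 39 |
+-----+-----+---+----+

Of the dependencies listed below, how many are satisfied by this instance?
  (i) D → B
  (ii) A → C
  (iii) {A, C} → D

(i) D → B: D=37: 3 rows → B takes values {V76, V51, V41} — violation; D=28: 3 rows → B takes values {V76, V42, V51} — violation; D=39: 3 rows → B takes values {V42, V24} — violation — fails.
(ii) A → C: A=A99: 3 rows → C takes values {p, y} — violation; A=A57: 2 rows → C takes values {x, p} — violation; A=A66: 3 rows → C takes values {p, n, x} — violation — fails.
(iii) {A, C} → D: (A=A54, C=y): 2 rows → D takes values {28, 39} — violation; (A=A99, C=y): 2 rows → D takes values {28, 39} — violation — fails.
None of the 3 dependencies hold.

0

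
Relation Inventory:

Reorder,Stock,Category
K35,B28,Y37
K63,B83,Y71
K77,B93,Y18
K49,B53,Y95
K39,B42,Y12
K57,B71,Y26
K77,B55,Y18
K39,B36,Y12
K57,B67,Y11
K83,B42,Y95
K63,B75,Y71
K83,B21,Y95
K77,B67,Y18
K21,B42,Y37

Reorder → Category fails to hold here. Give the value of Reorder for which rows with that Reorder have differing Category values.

K57

Reorder=K35: 1 row → Category = Y37 ✓
Reorder=K63: 2 rows → Category = Y71, Y71 ✓
Reorder=K77: 3 rows → Category = Y18, Y18, Y18 ✓
Reorder=K49: 1 row → Category = Y95 ✓
Reorder=K39: 2 rows → Category = Y12, Y12 ✓
Reorder=K57: 2 rows → Category takes values {Y26, Y11} — violation
Reorder=K83: 2 rows → Category = Y95, Y95 ✓
Reorder=K21: 1 row → Category = Y37 ✓
The only Reorder value with inconsistent Category is Reorder=K57.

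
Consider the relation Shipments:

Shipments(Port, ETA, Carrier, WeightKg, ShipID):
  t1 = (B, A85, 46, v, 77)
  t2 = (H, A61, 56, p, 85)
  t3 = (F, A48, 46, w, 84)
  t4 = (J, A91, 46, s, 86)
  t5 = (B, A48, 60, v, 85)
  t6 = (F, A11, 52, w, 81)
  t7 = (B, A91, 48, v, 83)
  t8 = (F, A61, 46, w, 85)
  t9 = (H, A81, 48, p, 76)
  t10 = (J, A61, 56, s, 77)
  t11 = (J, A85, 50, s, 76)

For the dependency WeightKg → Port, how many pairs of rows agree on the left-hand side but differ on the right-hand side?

0

WeightKg=v: all 3 rows agree on Port — 0 pairs.
WeightKg=p: all 2 rows agree on Port — 0 pairs.
WeightKg=w: all 3 rows agree on Port — 0 pairs.
WeightKg=s: all 3 rows agree on Port — 0 pairs.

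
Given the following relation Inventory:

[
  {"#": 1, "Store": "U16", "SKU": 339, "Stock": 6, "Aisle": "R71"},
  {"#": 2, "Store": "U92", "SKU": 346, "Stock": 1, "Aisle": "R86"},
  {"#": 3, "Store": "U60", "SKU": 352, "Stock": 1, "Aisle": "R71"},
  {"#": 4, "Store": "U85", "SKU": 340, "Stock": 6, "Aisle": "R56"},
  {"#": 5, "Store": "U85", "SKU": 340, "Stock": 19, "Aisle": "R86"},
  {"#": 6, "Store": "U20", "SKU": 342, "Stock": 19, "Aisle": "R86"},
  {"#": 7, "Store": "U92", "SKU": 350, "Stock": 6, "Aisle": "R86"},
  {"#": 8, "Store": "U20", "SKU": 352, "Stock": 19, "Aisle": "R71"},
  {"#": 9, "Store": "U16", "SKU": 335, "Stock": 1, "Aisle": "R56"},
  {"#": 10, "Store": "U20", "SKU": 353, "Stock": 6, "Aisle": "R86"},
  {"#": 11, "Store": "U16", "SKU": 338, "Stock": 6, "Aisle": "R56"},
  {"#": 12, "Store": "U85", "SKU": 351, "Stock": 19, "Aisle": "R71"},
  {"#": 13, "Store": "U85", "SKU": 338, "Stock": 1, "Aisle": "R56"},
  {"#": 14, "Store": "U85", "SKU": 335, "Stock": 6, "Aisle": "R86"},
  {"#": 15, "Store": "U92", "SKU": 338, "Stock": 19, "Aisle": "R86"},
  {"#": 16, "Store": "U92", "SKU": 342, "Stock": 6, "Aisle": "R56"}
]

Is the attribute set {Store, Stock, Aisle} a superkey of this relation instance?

Yes

All 16 rows have distinct {Store, Stock, Aisle} values, so {Store, Stock, Aisle} → (all attributes) holds and {Store, Stock, Aisle} is a superkey.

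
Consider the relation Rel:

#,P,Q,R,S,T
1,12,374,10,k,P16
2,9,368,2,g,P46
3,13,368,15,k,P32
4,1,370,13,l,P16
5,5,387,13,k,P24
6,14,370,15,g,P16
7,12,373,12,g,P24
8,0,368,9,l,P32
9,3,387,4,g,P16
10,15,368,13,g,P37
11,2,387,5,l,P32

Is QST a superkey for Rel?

All 11 rows have distinct QST values, so QST → (all attributes) holds and QST is a superkey.

Yes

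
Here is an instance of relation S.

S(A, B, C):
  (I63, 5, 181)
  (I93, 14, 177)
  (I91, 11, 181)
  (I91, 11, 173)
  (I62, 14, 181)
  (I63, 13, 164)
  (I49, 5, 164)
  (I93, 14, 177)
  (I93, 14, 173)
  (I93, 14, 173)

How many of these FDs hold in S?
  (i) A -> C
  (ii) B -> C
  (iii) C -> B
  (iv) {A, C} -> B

1

(i) A -> C: A=I63: 2 rows → C takes values {181, 164} — violation; A=I93: 4 rows → C takes values {177, 173} — violation; A=I91: 2 rows → C takes values {181, 173} — violation — fails.
(ii) B -> C: B=5: 2 rows → C takes values {181, 164} — violation; B=14: 5 rows → C takes values {177, 181, 173} — violation; B=11: 2 rows → C takes values {181, 173} — violation — fails.
(iii) C -> B: C=181: 3 rows → B takes values {5, 11, 14} — violation; C=173: 3 rows → B takes values {11, 14} — violation; C=164: 2 rows → B takes values {13, 5} — violation — fails.
(iv) {A, C} -> B: every LHS value maps to a single RHS value — holds.
1 of the 4 dependencies holds.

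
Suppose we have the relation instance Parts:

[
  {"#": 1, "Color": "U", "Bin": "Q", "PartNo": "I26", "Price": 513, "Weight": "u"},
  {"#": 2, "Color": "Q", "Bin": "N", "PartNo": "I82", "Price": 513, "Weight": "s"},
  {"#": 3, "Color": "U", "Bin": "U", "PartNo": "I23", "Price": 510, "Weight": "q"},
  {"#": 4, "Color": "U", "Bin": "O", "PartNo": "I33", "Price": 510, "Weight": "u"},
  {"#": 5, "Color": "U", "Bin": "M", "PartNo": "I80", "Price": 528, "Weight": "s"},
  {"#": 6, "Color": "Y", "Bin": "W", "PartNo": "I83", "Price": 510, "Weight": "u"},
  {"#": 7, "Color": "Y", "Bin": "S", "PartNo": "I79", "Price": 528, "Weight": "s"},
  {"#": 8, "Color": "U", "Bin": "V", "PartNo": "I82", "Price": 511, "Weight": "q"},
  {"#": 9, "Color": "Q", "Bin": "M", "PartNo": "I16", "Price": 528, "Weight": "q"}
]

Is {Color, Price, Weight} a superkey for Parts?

Yes

All 9 rows have distinct {Color, Price, Weight} values, so {Color, Price, Weight} → (all attributes) holds and {Color, Price, Weight} is a superkey.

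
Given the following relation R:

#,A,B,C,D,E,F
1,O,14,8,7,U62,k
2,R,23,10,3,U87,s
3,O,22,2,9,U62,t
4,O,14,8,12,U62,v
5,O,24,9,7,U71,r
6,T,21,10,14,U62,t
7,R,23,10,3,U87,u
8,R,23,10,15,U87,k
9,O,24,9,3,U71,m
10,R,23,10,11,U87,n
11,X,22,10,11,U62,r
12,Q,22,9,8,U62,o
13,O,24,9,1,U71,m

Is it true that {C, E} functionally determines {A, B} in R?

No

(C=8, E=U62): rows 1, 4 → {A,B} = (O, 14), (O, 14) ✓
(C=10, E=U87): rows 2, 7, 8, 10 → {A,B} = (R, 23), (R, 23), (R, 23), (R, 23) ✓
(C=2, E=U62): row 3 → {A,B} = (O, 22) ✓
(C=9, E=U71): rows 5, 9, 13 → {A,B} = (O, 24), (O, 24), (O, 24) ✓
(C=10, E=U62): rows 6, 11 → {A,B} takes values {(T, 21), (X, 22)} — violation
(C=9, E=U62): row 12 → {A,B} = (Q, 22) ✓
Two rows agree on {C, E} but differ on {A, B}, so {C, E} -> {A, B} does not hold.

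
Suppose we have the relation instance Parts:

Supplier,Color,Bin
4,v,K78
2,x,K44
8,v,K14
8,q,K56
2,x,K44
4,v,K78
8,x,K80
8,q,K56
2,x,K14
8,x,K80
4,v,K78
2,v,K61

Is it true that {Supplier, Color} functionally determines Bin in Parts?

(Supplier=4, Color=v): 3 rows → Bin = K78, K78, K78 ✓
(Supplier=2, Color=x): 3 rows → Bin takes values {K44, K14} — violation
(Supplier=8, Color=v): 1 row → Bin = K14 ✓
(Supplier=8, Color=q): 2 rows → Bin = K56, K56 ✓
(Supplier=8, Color=x): 2 rows → Bin = K80, K80 ✓
(Supplier=2, Color=v): 1 row → Bin = K61 ✓
Two rows agree on {Supplier, Color} but differ on Bin, so {Supplier, Color} → Bin does not hold.

No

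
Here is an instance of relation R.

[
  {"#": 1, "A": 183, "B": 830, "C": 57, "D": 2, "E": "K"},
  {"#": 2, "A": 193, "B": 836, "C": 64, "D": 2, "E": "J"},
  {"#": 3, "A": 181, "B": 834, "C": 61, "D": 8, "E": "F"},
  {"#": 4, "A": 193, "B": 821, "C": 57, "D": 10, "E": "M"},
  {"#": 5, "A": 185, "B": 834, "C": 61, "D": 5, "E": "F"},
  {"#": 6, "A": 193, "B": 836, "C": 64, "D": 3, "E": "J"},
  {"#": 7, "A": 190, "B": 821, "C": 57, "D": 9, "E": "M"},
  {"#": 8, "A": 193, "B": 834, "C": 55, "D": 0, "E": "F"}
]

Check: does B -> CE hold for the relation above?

No

B=830: row 1 → {C,E} = (57, K) ✓
B=836: rows 2, 6 → {C,E} = (64, J), (64, J) ✓
B=834: rows 3, 5, 8 → {C,E} takes values {(61, F), (55, F)} — violation
B=821: rows 4, 7 → {C,E} = (57, M), (57, M) ✓
Two rows agree on B but differ on CE, so B -> CE does not hold.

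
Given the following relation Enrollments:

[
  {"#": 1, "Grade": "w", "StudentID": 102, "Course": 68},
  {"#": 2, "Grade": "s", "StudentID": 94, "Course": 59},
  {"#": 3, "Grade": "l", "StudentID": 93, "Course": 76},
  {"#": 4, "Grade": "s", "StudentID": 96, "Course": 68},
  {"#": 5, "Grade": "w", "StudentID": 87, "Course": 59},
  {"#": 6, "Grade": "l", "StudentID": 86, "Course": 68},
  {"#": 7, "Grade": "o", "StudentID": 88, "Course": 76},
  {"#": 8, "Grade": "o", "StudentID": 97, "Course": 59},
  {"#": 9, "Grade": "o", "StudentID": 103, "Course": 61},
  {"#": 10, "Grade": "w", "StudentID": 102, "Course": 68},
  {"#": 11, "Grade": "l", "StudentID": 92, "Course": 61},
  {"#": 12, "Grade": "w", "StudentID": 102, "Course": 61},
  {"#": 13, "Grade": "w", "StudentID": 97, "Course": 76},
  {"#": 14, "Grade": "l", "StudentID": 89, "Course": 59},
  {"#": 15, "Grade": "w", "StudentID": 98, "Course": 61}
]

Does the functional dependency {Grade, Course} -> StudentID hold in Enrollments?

No

(Grade=w, Course=68): rows 1, 10 → StudentID = 102, 102 ✓
(Grade=s, Course=59): row 2 → StudentID = 94 ✓
(Grade=l, Course=76): row 3 → StudentID = 93 ✓
(Grade=s, Course=68): row 4 → StudentID = 96 ✓
(Grade=w, Course=59): row 5 → StudentID = 87 ✓
(Grade=l, Course=68): row 6 → StudentID = 86 ✓
(Grade=o, Course=76): row 7 → StudentID = 88 ✓
(Grade=o, Course=59): row 8 → StudentID = 97 ✓
(Grade=o, Course=61): row 9 → StudentID = 103 ✓
(Grade=l, Course=61): row 11 → StudentID = 92 ✓
(Grade=w, Course=61): rows 12, 15 → StudentID takes values {102, 98} — violation
(Grade=w, Course=76): row 13 → StudentID = 97 ✓
(Grade=l, Course=59): row 14 → StudentID = 89 ✓
Two rows agree on {Grade, Course} but differ on StudentID, so {Grade, Course} -> StudentID does not hold.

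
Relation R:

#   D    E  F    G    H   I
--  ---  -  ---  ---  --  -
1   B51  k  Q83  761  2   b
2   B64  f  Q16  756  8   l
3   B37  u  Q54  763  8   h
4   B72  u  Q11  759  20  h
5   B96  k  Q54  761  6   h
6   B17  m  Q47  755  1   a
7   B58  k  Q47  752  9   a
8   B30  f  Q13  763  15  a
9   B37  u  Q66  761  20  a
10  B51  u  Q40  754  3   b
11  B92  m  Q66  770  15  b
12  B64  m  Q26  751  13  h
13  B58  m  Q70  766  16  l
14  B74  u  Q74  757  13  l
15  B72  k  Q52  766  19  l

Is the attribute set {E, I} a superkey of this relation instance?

No

Rows 3 and 4 have the same {E, I} value (E=u, I=h) but are distinct tuples, so {E, I} does not determine every attribute — not a superkey.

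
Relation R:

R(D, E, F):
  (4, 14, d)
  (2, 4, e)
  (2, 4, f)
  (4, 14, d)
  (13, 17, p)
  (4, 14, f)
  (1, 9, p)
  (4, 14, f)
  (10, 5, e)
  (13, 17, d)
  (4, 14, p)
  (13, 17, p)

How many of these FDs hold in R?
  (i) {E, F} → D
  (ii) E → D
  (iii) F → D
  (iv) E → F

(i) {E, F} → D: every LHS value maps to a single RHS value — holds.
(ii) E → D: every LHS value maps to a single RHS value — holds.
(iii) F → D: F=d: 3 rows → D takes values {4, 13} — violation; F=e: 2 rows → D takes values {2, 10} — violation; F=f: 3 rows → D takes values {2, 4} — violation; F=p: 4 rows → D takes values {13, 1, 4} — violation — fails.
(iv) E → F: E=14: 5 rows → F takes values {d, f, p} — violation; E=4: 2 rows → F takes values {e, f} — violation; E=17: 3 rows → F takes values {p, d} — violation — fails.
2 of the 4 dependencies hold.

2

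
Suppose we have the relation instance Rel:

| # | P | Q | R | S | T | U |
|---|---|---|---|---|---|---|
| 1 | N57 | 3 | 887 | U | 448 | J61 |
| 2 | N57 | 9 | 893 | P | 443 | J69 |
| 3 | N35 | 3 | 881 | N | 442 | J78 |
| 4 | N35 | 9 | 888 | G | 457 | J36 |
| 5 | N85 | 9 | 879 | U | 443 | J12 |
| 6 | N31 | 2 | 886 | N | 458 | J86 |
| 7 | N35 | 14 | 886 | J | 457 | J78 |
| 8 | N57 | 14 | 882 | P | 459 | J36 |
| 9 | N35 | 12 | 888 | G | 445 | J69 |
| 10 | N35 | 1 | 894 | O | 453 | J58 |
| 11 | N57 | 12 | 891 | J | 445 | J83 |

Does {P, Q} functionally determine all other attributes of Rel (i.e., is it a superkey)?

Yes

All 11 rows have distinct {P, Q} values, so {P, Q} → (all attributes) holds and {P, Q} is a superkey.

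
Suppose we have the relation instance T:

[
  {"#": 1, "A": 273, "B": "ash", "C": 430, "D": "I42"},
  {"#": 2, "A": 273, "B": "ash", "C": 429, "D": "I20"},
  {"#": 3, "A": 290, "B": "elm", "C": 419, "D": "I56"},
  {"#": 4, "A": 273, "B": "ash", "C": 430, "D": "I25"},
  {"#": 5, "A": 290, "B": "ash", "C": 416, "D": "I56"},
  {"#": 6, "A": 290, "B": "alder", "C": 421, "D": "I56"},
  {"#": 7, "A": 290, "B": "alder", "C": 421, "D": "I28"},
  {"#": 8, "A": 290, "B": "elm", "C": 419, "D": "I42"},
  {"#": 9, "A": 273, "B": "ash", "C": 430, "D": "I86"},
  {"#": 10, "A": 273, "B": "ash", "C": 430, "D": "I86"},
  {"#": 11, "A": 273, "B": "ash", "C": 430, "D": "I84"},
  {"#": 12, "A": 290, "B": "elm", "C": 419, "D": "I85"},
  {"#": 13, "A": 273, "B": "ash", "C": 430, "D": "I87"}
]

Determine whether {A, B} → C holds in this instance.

(A=273, B=ash): rows 1, 2, 4, 9, 10, 11, 13 → C takes values {430, 429} — violation
(A=290, B=elm): rows 3, 8, 12 → C = 419, 419, 419 ✓
(A=290, B=ash): row 5 → C = 416 ✓
(A=290, B=alder): rows 6, 7 → C = 421, 421 ✓
Two rows agree on {A, B} but differ on C, so {A, B} → C does not hold.

No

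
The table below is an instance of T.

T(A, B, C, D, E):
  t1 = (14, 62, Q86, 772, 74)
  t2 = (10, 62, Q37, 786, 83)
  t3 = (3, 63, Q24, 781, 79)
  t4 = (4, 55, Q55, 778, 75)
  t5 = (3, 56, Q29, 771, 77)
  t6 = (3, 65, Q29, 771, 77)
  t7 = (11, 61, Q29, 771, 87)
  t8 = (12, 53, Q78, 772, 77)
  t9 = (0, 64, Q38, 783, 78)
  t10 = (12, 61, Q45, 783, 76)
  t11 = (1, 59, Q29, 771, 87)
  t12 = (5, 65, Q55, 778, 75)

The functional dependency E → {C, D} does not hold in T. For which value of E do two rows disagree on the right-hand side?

E=74: row 1 → {C,D} = (Q86, 772) ✓
E=83: row 2 → {C,D} = (Q37, 786) ✓
E=79: row 3 → {C,D} = (Q24, 781) ✓
E=75: rows 4, 12 → {C,D} = (Q55, 778), (Q55, 778) ✓
E=77: rows 5, 6, 8 → {C,D} takes values {(Q29, 771), (Q78, 772)} — violation
E=87: rows 7, 11 → {C,D} = (Q29, 771), (Q29, 771) ✓
E=78: row 9 → {C,D} = (Q38, 783) ✓
E=76: row 10 → {C,D} = (Q45, 783) ✓
The only E value with inconsistent RHS is E=77.

77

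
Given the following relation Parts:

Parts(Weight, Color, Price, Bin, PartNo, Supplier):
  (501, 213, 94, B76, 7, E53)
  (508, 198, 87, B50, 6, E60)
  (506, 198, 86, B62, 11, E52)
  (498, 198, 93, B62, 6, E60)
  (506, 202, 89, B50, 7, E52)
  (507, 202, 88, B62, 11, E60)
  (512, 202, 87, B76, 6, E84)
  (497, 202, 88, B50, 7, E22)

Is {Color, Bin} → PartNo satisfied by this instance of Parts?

No

(Color=213, Bin=B76): 1 row → PartNo = 7 ✓
(Color=198, Bin=B50): 1 row → PartNo = 6 ✓
(Color=198, Bin=B62): 2 rows → PartNo takes values {11, 6} — violation
(Color=202, Bin=B50): 2 rows → PartNo = 7, 7 ✓
(Color=202, Bin=B62): 1 row → PartNo = 11 ✓
(Color=202, Bin=B76): 1 row → PartNo = 6 ✓
Two rows agree on {Color, Bin} but differ on PartNo, so {Color, Bin} → PartNo does not hold.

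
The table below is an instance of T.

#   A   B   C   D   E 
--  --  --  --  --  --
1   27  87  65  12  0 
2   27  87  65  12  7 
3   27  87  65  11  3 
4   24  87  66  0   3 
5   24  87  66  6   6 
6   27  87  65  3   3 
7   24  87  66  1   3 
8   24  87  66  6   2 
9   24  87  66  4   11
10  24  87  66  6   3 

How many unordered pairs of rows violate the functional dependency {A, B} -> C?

(A=27, B=87): all 4 rows agree on C — 0 pairs.
(A=24, B=87): all 6 rows agree on C — 0 pairs.

0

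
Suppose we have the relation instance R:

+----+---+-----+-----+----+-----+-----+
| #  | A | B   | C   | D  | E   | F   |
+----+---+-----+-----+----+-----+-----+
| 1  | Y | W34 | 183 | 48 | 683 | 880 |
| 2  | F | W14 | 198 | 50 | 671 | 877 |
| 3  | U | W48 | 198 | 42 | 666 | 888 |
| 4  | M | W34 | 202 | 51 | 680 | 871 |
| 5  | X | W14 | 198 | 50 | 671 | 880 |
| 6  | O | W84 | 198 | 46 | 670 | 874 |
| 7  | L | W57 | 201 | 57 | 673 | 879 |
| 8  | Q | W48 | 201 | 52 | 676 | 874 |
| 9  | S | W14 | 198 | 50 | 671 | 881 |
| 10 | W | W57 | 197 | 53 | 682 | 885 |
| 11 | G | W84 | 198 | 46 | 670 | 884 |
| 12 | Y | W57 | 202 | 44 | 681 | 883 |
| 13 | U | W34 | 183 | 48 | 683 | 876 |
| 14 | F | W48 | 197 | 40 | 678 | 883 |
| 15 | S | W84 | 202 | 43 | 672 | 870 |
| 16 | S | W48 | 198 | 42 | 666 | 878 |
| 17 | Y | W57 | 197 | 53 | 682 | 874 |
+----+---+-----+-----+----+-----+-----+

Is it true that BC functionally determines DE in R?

Yes

(B=W34, C=183): rows 1, 13 → {D,E} = (48, 683), (48, 683) ✓
(B=W14, C=198): rows 2, 5, 9 → {D,E} = (50, 671), (50, 671), (50, 671) ✓
(B=W48, C=198): rows 3, 16 → {D,E} = (42, 666), (42, 666) ✓
(B=W34, C=202): row 4 → {D,E} = (51, 680) ✓
(B=W84, C=198): rows 6, 11 → {D,E} = (46, 670), (46, 670) ✓
(B=W57, C=201): row 7 → {D,E} = (57, 673) ✓
(B=W48, C=201): row 8 → {D,E} = (52, 676) ✓
(B=W57, C=197): rows 10, 17 → {D,E} = (53, 682), (53, 682) ✓
(B=W57, C=202): row 12 → {D,E} = (44, 681) ✓
(B=W48, C=197): row 14 → {D,E} = (40, 678) ✓
(B=W84, C=202): row 15 → {D,E} = (43, 672) ✓
Every BC value is associated with a single DE value, so BC → DE holds.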